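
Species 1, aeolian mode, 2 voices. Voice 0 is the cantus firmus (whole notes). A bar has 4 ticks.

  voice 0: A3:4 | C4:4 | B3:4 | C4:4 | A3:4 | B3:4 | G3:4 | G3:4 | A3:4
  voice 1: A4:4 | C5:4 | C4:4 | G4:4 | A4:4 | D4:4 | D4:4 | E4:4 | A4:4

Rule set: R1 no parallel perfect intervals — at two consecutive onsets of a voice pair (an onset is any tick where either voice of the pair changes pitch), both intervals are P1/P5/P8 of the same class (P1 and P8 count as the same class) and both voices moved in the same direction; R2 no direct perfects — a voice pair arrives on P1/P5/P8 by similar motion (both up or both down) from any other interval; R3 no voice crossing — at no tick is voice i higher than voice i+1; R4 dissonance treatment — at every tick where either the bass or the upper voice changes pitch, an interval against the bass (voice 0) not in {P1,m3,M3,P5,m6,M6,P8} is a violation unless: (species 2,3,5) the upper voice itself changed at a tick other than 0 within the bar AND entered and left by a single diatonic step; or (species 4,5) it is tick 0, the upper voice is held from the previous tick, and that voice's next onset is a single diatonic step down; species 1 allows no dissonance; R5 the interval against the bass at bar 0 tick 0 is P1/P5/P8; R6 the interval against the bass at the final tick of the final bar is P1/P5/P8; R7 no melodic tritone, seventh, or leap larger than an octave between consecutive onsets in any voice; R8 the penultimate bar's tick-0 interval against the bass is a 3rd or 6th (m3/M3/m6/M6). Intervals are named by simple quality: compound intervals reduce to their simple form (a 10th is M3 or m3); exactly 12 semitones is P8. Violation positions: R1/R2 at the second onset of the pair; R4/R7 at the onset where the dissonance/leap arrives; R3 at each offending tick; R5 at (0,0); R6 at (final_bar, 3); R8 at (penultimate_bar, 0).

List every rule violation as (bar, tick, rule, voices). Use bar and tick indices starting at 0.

(1, 0, R1, (0, 1))
(2, 0, R4, (0, 1))
(3, 0, R2, (0, 1))
(8, 0, R2, (0, 1))

bar 0: v0=A3 v1=A4 downbeat P8
bar 1: v0=C4 v1=C5 downbeat P8
bar 2: v0=B3 v1=C4 downbeat m2
bar 3: v0=C4 v1=G4 downbeat P5
bar 4: v0=A3 v1=A4 downbeat P8
bar 5: v0=B3 v1=D4 downbeat m3
bar 6: v0=G3 v1=D4 downbeat P5
bar 7: v0=G3 v1=E4 downbeat M6
bar 8: v0=A3 v1=A4 downbeat P8
  -> R1 @ bar 1 tick 0 v(0, 1): A3/A4 P8 -> C4/C5 P8 similar
  -> R4 @ bar 2 tick 0 v(0, 1): B3/C4 m2 untreated
  -> R2 @ bar 3 tick 0 v(0, 1): B3/C4 m2 -> C4/G4 P5 similar
  -> R2 @ bar 8 tick 0 v(0, 1): G3/E4 M6 -> A3/A4 P8 similar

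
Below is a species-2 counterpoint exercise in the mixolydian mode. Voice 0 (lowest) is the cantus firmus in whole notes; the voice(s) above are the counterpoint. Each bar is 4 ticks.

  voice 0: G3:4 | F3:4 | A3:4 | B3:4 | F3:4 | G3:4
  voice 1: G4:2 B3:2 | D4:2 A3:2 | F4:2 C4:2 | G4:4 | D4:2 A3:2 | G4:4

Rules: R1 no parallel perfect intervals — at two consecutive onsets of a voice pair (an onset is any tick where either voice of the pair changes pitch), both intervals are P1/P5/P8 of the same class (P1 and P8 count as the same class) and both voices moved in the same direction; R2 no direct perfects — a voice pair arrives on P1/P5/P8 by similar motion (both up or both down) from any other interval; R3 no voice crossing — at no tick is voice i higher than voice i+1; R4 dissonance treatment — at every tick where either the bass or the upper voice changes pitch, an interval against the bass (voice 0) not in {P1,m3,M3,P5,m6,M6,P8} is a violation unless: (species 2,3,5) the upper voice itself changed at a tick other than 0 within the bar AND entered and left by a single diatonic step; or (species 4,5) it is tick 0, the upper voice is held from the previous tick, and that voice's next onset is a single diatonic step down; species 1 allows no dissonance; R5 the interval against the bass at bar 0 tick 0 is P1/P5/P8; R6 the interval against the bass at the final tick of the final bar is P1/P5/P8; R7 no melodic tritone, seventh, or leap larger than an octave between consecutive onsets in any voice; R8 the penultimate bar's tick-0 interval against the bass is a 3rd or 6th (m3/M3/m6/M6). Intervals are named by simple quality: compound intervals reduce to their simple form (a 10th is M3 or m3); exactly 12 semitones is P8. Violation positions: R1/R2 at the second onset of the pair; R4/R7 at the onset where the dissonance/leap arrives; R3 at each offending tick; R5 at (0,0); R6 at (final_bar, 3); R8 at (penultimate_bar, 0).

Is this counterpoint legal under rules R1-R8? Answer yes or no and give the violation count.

No (3 violations)

bar 0: v0=G3 v1=G4 (P8)
bar 1: v0=F3 v1=D4 (M6)
bar 2: v0=A3 v1=F4 (m6)
bar 3: v0=B3 v1=G4 (m6)
bar 4: v0=F3 v1=D4 (M6)
bar 5: v0=G3 v1=G4 (P8)
  R7 @ bar4.0: B3->F3 leap 6st
  R2 @ bar5.0: F3/A3 M3 -> G3/G4 P8 similar
  R7 @ bar5.0: A3->G4 leap 10st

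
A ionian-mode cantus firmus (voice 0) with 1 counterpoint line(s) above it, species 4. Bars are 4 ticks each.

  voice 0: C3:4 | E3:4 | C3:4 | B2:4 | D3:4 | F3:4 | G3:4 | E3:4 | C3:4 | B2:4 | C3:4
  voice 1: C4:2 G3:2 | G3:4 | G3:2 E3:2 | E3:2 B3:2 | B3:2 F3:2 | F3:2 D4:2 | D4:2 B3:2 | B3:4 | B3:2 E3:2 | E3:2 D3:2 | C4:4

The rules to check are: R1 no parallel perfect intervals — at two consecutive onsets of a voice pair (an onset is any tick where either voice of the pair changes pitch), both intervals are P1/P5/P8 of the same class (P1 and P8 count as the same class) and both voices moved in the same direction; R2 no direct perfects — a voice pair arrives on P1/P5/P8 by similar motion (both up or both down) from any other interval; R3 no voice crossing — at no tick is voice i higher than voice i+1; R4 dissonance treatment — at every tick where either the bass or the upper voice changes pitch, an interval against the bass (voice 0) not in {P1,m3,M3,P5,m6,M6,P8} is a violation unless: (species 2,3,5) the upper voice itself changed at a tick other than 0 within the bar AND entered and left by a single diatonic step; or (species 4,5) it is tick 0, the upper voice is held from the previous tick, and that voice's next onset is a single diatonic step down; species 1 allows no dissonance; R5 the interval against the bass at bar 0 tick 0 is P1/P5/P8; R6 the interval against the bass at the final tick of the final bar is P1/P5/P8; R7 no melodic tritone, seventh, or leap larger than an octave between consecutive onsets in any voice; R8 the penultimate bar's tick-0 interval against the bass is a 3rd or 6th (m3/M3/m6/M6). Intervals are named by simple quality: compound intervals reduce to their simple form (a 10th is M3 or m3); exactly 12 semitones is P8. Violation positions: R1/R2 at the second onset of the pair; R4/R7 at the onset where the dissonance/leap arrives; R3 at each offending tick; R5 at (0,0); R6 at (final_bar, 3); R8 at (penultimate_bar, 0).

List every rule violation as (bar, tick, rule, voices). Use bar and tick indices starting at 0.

bar 0: v0=C3 v1=C4 downbeat P8
bar 1: v0=E3 v1=G3 downbeat m3
bar 2: v0=C3 v1=G3 downbeat P5
bar 3: v0=B2 v1=E3 downbeat P4
bar 4: v0=D3 v1=B3 downbeat M6
bar 5: v0=F3 v1=F3 downbeat P1
bar 6: v0=G3 v1=D4 downbeat P5
bar 7: v0=E3 v1=B3 downbeat P5
bar 8: v0=C3 v1=B3 downbeat M7
bar 9: v0=B2 v1=E3 downbeat P4
bar 10: v0=C3 v1=C4 downbeat P8
  -> R4 @ bar 3 tick 0 v(0, 1): B2/E3 P4 untreated
  -> R7 @ bar 4 tick 2 v(1,): B3->F3 leap 6st
  -> R4 @ bar 8 tick 0 v(0, 1): C3/B3 M7 untreated
  -> R8 @ bar 9 tick 0 v(0, 1): penult P4 not 3rd/6th
  -> R2 @ bar 10 tick 0 v(0, 1): B2/D3 m3 -> C3/C4 P8 similar
  -> R7 @ bar 10 tick 0 v(1,): D3->C4 leap 10st

(3, 0, R4, (0, 1))
(4, 2, R7, (1,))
(8, 0, R4, (0, 1))
(9, 0, R8, (0, 1))
(10, 0, R2, (0, 1))
(10, 0, R7, (1,))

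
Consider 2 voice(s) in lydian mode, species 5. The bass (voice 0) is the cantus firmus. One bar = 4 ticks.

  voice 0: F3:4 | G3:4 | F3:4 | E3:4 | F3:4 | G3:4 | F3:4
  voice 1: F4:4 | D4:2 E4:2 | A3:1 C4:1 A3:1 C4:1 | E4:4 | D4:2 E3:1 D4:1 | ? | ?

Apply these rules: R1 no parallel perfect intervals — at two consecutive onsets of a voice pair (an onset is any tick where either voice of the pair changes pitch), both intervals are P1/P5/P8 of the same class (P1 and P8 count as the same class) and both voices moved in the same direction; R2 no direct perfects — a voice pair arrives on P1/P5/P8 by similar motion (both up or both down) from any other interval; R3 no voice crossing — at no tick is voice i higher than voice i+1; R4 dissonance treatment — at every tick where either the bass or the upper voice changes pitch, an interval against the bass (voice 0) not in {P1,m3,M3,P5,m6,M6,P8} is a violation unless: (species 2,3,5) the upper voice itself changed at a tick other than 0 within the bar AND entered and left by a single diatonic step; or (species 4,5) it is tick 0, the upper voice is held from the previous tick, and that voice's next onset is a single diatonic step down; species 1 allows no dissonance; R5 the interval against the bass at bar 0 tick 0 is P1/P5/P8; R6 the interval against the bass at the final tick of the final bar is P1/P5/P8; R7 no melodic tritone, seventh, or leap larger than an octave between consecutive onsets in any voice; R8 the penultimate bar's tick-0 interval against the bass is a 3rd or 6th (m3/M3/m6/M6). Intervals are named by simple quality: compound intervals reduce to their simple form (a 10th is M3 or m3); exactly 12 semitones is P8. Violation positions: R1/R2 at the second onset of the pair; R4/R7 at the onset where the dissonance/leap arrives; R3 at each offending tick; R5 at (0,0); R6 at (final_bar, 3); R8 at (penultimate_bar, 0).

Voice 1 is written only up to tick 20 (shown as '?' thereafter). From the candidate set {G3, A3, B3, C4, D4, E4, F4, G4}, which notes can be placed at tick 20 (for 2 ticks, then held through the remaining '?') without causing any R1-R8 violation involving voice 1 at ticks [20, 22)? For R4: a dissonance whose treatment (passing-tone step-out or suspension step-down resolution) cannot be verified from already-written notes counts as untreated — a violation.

G3: violates R8
A3: violates R4,R8
B3: legal
C4: violates R4,R8
D4: violates R8
E4: legal
F4: violates R4,R8
G4: violates R2,R8

{B3, E4}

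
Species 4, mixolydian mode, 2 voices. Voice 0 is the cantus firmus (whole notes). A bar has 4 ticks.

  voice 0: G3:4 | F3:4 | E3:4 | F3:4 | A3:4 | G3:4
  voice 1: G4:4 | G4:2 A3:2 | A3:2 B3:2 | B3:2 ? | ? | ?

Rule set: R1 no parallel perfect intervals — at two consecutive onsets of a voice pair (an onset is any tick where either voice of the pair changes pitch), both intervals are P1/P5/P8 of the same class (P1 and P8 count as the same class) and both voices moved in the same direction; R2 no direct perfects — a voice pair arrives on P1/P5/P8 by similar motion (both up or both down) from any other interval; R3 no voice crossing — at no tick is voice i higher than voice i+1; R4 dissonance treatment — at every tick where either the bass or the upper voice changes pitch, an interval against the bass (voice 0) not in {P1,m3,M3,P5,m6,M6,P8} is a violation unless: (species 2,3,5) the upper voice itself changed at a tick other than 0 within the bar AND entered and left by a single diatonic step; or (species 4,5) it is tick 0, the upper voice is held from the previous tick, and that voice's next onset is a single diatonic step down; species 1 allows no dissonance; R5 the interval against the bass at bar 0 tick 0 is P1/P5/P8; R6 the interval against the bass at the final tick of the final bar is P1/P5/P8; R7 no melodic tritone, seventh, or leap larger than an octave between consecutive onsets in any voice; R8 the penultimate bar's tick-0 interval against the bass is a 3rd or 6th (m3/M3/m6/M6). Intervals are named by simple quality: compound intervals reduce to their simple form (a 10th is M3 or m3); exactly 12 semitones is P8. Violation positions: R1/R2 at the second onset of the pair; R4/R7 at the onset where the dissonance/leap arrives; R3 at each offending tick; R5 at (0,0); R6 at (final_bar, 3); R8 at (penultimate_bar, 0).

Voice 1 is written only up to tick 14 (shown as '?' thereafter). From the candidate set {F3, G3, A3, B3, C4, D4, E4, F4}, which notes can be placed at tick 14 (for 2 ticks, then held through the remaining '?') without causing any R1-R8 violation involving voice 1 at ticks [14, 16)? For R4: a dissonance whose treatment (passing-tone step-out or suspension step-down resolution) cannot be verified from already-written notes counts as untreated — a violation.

F3: violates R7
G3: violates R4
A3: legal
B3: legal
C4: legal
D4: legal
E4: violates R4
F4: violates R7

{A3, B3, C4, D4}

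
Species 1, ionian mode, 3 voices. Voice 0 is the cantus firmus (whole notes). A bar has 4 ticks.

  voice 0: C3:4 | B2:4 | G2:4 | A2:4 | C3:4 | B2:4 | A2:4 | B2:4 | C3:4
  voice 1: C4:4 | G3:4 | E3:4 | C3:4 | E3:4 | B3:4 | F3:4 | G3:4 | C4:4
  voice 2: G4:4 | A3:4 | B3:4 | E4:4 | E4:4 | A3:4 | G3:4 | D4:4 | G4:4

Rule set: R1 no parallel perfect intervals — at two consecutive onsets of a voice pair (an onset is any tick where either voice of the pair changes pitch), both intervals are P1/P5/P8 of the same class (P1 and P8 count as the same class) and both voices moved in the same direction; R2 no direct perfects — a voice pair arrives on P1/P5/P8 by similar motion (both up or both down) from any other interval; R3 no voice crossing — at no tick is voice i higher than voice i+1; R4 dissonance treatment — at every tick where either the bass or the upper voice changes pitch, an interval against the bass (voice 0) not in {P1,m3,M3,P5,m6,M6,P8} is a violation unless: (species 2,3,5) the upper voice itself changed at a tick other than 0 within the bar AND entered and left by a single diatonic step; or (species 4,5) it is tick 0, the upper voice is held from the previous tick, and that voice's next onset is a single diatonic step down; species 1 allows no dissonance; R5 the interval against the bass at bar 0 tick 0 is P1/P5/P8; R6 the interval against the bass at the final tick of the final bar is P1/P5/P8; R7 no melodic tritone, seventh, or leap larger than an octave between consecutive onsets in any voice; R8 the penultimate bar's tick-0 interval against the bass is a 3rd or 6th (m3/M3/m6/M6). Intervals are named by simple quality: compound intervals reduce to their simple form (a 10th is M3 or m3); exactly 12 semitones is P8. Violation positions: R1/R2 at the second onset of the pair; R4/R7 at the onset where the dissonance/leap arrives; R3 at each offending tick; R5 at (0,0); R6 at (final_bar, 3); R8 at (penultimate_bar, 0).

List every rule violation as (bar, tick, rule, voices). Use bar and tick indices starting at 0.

(1, 0, R4, (0, 2))
(1, 0, R7, (2,))
(3, 0, R2, (0, 2))
(5, 0, R3, (1, 2))
(5, 0, R4, (0, 2))
(5, 1, R3, (1, 2))
(5, 2, R3, (1, 2))
(5, 3, R3, (1, 2))
(6, 0, R4, (0, 2))
(6, 0, R7, (1,))
(7, 0, R2, (1, 2))
(8, 0, R1, (1, 2))
(8, 0, R2, (0, 1))
(8, 0, R2, (0, 2))

bar 0: v0=C3 v1=C4 v2=G4 downbeat P5
bar 1: v0=B2 v1=G3 v2=A3 downbeat m7
bar 2: v0=G2 v1=E3 v2=B3 downbeat M3
bar 3: v0=A2 v1=C3 v2=E4 downbeat P5
bar 4: v0=C3 v1=E3 v2=E4 downbeat M3
bar 5: v0=B2 v1=B3 v2=A3 downbeat m7
bar 6: v0=A2 v1=F3 v2=G3 downbeat m7
bar 7: v0=B2 v1=G3 v2=D4 downbeat m3
bar 8: v0=C3 v1=C4 v2=G4 downbeat P5
  -> R4 @ bar 1 tick 0 v(0, 2): B2/A3 m7 untreated
  -> R7 @ bar 1 tick 0 v(2,): G4->A3 leap 10st
  -> R2 @ bar 3 tick 0 v(0, 2): G2/B3 M3 -> A2/E4 P5 similar
  -> R3 @ bar 5 tick 0 v(1, 2): B3 above A3
  -> R4 @ bar 5 tick 0 v(0, 2): B2/A3 m7 untreated
  -> R3 @ bar 5 tick 1 v(1, 2): B3 above A3
  -> R3 @ bar 5 tick 2 v(1, 2): B3 above A3
  -> R3 @ bar 5 tick 3 v(1, 2): B3 above A3
  -> R4 @ bar 6 tick 0 v(0, 2): A2/G3 m7 untreated
  -> R7 @ bar 6 tick 0 v(1,): B3->F3 leap 6st
  -> R2 @ bar 7 tick 0 v(1, 2): F3/G3 M2 -> G3/D4 P5 similar
  -> R1 @ bar 8 tick 0 v(1, 2): G3/D4 P5 -> C4/G4 P5 similar
  -> R2 @ bar 8 tick 0 v(0, 1): B2/G3 m6 -> C3/C4 P8 similar
  -> R2 @ bar 8 tick 0 v(0, 2): B2/D4 m3 -> C3/G4 P5 similar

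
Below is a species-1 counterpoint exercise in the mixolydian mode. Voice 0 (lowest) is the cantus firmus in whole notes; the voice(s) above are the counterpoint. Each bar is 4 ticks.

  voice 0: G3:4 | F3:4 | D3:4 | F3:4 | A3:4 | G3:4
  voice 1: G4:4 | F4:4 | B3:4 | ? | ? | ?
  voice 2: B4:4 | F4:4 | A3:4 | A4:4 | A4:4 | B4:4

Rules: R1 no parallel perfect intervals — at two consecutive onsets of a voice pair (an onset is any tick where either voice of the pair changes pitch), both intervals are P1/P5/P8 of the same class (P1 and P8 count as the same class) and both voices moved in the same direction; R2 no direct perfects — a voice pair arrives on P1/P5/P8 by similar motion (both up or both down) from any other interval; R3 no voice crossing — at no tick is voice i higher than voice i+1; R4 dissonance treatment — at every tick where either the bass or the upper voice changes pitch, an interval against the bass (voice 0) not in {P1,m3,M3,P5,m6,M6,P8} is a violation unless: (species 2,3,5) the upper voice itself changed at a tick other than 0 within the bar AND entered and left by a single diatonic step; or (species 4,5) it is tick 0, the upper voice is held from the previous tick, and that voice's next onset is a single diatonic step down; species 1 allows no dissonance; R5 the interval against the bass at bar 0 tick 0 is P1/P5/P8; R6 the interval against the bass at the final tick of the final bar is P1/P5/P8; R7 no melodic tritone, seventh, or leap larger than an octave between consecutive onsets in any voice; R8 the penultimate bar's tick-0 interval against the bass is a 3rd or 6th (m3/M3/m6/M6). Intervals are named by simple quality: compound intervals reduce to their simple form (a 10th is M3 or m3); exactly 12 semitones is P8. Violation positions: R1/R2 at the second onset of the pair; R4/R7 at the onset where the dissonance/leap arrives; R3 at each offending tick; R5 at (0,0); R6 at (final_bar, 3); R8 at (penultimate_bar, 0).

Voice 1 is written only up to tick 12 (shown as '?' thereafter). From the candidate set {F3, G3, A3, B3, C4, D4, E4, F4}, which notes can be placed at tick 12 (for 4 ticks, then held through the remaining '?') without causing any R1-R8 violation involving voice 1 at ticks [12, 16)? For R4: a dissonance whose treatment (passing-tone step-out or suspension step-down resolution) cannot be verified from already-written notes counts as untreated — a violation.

{A3}

F3: violates R7
G3: violates R4
A3: legal
B3: violates R4
C4: violates R2
D4: violates R2
E4: violates R4
F4: violates R2,R7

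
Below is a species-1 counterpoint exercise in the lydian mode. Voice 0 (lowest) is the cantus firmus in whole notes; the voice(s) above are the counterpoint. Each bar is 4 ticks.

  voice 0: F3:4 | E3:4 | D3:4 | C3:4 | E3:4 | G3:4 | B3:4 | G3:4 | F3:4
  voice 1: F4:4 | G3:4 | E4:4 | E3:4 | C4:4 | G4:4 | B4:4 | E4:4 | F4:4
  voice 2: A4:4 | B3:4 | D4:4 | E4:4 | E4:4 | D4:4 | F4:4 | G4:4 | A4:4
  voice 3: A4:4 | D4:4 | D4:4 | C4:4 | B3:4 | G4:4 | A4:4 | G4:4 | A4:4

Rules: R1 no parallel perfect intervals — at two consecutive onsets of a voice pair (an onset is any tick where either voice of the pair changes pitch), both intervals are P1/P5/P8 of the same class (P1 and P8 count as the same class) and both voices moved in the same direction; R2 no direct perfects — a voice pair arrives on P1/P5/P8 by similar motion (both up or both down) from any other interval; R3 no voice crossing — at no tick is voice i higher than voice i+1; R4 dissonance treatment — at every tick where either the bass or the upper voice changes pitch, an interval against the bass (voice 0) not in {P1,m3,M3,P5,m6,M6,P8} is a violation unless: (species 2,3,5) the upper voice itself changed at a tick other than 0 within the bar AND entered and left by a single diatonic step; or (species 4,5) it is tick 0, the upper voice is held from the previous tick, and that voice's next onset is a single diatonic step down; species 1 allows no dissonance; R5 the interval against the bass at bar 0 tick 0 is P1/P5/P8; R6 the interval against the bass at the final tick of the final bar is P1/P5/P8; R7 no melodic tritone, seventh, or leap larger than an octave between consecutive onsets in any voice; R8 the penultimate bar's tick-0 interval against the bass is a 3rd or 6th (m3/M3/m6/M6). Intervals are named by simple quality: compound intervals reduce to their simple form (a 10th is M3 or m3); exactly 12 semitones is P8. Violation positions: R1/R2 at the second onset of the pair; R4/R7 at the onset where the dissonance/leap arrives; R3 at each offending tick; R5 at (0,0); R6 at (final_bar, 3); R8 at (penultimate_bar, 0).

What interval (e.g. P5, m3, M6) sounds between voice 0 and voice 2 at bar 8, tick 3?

voice 0=F3 voice 2=A4 -> M3

M3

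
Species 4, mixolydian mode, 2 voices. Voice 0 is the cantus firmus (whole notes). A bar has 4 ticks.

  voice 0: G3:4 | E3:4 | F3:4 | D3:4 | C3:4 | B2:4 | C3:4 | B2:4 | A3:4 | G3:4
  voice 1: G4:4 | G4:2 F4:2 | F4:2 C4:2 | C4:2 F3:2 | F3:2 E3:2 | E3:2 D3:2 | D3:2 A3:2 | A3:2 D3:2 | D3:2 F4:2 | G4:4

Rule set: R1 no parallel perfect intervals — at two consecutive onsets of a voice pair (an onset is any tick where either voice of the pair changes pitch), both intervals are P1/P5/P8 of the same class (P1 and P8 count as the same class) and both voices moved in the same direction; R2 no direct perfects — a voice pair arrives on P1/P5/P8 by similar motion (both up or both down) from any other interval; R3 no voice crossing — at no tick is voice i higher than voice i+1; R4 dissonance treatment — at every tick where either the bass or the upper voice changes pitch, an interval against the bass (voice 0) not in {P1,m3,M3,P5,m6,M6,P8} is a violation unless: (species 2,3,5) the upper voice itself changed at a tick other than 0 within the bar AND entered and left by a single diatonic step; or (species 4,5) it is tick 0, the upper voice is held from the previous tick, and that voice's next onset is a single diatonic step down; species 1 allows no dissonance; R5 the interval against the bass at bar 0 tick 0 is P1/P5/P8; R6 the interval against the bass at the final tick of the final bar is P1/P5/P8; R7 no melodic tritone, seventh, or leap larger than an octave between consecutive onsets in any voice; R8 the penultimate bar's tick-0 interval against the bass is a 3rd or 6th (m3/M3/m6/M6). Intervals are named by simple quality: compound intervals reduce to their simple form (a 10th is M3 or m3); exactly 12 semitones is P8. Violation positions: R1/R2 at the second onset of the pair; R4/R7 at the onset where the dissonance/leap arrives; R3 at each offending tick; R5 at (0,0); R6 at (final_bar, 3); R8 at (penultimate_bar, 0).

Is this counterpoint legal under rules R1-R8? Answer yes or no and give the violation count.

bar 0: v0=G3 v1=G4 (P8)
bar 1: v0=E3 v1=G4 (m3)
bar 2: v0=F3 v1=F4 (P8)
bar 3: v0=D3 v1=C4 (m7)
bar 4: v0=C3 v1=F3 (P4)
bar 5: v0=B2 v1=E3 (P4)
bar 6: v0=C3 v1=D3 (M2)
bar 7: v0=B2 v1=A3 (m7)
bar 8: v0=A3 v1=D3 (P5)
bar 9: v0=G3 v1=G4 (P8)
  R4 @ bar1.2: E3/F4 m2 untreated
  R4 @ bar3.0: D3/C4 m7 untreated
  R4 @ bar6.0: C3/D3 M2 untreated
  R4 @ bar7.0: B2/A3 m7 untreated
  R3 @ bar8.0: A3 above D3
  R7 @ bar8.0: B2->A3 leap 10st
  R8 @ bar8.0: penult P5 not 3rd/6th
  R3 @ bar8.1: A3 above D3
  R7 @ bar8.2: D3->F4 leap 15st

No (9 violations)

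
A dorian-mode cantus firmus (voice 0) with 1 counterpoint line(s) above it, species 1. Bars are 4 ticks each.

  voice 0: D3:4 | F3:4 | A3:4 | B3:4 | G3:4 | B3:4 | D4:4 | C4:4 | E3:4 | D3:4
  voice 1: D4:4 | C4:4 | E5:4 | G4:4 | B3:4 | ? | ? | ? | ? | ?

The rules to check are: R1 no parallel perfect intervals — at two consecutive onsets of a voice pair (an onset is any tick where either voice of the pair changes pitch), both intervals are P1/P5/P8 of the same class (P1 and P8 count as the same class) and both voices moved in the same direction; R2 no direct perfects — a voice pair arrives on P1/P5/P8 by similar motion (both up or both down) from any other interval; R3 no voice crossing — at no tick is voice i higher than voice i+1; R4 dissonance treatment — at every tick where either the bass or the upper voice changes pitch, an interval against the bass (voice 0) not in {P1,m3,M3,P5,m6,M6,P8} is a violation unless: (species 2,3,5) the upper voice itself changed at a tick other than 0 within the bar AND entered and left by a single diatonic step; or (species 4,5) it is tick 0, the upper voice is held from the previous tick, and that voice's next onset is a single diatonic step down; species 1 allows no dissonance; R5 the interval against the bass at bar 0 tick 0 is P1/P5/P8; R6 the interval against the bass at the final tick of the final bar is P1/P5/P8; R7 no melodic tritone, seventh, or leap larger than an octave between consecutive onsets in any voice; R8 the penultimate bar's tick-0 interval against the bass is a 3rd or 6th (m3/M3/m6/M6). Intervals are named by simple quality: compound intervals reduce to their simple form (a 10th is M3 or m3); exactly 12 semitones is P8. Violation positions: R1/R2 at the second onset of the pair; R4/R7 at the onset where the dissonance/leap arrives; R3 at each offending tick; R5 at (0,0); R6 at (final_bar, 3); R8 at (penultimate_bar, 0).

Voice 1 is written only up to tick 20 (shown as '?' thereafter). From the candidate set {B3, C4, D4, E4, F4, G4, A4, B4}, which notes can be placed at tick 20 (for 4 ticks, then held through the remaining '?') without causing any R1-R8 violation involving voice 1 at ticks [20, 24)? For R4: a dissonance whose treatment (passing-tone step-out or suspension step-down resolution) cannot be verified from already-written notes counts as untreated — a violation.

{B3, D4, G4}

B3: legal
C4: violates R4
D4: legal
E4: violates R4
F4: violates R4,R7
G4: legal
A4: violates R4,R7
B4: violates R2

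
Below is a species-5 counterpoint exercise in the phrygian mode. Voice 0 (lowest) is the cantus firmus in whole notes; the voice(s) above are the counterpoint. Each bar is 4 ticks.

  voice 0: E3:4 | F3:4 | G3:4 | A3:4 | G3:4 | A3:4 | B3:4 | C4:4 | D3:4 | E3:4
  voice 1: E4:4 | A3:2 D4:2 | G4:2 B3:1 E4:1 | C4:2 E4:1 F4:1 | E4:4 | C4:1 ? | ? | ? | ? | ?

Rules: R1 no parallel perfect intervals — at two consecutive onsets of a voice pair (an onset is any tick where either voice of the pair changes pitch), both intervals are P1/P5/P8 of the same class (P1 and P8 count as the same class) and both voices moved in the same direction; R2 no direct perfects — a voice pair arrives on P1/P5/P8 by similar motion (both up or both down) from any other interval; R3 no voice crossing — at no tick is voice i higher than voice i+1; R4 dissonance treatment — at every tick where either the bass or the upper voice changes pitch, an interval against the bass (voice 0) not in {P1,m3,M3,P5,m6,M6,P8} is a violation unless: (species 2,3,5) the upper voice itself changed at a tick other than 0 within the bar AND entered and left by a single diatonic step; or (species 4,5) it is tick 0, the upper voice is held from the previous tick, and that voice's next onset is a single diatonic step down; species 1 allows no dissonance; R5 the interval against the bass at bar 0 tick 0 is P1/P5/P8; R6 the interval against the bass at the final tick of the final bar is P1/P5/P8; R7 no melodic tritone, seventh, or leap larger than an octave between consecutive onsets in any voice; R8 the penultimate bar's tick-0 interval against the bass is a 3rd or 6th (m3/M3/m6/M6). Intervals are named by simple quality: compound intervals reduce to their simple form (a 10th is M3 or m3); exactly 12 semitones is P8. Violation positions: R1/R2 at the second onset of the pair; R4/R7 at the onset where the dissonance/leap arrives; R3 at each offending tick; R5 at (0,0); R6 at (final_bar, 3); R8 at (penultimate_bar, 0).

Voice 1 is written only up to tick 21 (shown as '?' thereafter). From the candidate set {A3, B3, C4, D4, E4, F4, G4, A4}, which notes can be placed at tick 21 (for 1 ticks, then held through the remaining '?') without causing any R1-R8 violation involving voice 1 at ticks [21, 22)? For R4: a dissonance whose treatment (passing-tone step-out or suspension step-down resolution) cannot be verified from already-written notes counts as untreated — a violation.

A3: legal
B3: violates R4
C4: legal
D4: violates R4
E4: legal
F4: legal
G4: violates R4
A4: legal

{A3, A4, C4, E4, F4}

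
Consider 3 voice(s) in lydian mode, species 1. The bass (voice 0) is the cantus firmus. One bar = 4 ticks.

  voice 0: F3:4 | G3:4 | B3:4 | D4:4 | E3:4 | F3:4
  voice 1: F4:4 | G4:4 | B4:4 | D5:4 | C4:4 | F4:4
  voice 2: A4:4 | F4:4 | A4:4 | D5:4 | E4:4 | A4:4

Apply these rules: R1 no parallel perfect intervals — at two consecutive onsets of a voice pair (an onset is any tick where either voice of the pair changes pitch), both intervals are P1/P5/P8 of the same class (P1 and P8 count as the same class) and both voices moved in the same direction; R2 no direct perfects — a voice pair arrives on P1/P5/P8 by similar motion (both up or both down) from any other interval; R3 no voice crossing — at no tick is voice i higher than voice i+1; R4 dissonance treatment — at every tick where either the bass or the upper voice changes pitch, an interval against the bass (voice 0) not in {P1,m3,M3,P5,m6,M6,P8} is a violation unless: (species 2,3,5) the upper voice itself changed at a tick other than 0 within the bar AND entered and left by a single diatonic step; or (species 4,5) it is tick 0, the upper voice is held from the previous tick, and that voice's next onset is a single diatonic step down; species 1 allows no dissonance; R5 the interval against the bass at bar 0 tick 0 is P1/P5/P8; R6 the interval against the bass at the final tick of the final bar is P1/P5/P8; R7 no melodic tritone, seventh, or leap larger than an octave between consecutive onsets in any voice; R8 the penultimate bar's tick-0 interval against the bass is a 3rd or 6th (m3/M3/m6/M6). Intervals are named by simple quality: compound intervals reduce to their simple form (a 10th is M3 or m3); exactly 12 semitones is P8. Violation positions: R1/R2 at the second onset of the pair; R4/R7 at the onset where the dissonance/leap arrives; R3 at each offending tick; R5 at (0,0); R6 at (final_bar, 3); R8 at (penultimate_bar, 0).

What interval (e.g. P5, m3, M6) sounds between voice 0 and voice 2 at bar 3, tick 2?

voice 0=D4 voice 2=D5 -> P8

P8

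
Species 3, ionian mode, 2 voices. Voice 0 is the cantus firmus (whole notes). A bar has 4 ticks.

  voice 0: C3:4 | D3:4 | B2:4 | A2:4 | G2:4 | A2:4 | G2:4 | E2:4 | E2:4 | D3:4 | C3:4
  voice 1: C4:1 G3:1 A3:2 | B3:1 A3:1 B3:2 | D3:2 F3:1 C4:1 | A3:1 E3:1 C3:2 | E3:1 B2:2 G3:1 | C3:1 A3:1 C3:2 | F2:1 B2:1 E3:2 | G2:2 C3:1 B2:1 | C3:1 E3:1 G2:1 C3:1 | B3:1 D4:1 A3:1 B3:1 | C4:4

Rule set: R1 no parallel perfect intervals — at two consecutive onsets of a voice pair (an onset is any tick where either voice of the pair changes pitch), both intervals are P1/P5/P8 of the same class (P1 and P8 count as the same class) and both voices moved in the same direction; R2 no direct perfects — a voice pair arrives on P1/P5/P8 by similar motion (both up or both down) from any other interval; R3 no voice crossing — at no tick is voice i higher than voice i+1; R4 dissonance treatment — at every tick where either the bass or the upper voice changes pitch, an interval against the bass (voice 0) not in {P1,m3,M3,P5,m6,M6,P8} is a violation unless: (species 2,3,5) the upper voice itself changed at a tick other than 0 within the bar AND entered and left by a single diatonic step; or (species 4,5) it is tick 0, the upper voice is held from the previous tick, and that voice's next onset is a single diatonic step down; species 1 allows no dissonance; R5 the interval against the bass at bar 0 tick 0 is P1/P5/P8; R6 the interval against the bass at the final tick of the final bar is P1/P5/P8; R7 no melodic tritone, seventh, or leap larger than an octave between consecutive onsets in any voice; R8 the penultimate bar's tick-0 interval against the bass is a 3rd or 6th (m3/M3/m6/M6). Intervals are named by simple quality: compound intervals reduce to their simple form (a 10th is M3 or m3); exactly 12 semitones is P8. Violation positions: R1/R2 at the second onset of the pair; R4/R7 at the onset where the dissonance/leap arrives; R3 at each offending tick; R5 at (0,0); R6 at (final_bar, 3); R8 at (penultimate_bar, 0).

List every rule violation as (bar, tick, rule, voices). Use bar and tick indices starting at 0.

(2, 2, R4, (0, 1))
(2, 3, R4, (0, 1))
(3, 0, R2, (0, 1))
(6, 0, R3, (0, 1))
(6, 0, R4, (0, 1))
(6, 1, R7, (1,))
(9, 0, R7, (0,))
(9, 0, R7, (1,))

bar 0: v0=C3 v1=C4 downbeat P8
bar 1: v0=D3 v1=B3 downbeat M6
bar 2: v0=B2 v1=D3 downbeat m3
bar 3: v0=A2 v1=A3 downbeat P8
bar 4: v0=G2 v1=E3 downbeat M6
bar 5: v0=A2 v1=C3 downbeat m3
bar 6: v0=G2 v1=F2 downbeat M2
bar 7: v0=E2 v1=G2 downbeat m3
bar 8: v0=E2 v1=C3 downbeat m6
bar 9: v0=D3 v1=B3 downbeat M6
bar 10: v0=C3 v1=C4 downbeat P8
  -> R4 @ bar 2 tick 2 v(0, 1): B2/F3 TT untreated
  -> R4 @ bar 2 tick 3 v(0, 1): B2/C4 m2 untreated
  -> R2 @ bar 3 tick 0 v(0, 1): B2/C4 m2 -> A2/A3 P8 similar
  -> R3 @ bar 6 tick 0 v(0, 1): G2 above F2
  -> R4 @ bar 6 tick 0 v(0, 1): G2/F2 M2 untreated
  -> R7 @ bar 6 tick 1 v(1,): F2->B2 leap 6st
  -> R7 @ bar 9 tick 0 v(0,): E2->D3 leap 10st
  -> R7 @ bar 9 tick 0 v(1,): C3->B3 leap 11st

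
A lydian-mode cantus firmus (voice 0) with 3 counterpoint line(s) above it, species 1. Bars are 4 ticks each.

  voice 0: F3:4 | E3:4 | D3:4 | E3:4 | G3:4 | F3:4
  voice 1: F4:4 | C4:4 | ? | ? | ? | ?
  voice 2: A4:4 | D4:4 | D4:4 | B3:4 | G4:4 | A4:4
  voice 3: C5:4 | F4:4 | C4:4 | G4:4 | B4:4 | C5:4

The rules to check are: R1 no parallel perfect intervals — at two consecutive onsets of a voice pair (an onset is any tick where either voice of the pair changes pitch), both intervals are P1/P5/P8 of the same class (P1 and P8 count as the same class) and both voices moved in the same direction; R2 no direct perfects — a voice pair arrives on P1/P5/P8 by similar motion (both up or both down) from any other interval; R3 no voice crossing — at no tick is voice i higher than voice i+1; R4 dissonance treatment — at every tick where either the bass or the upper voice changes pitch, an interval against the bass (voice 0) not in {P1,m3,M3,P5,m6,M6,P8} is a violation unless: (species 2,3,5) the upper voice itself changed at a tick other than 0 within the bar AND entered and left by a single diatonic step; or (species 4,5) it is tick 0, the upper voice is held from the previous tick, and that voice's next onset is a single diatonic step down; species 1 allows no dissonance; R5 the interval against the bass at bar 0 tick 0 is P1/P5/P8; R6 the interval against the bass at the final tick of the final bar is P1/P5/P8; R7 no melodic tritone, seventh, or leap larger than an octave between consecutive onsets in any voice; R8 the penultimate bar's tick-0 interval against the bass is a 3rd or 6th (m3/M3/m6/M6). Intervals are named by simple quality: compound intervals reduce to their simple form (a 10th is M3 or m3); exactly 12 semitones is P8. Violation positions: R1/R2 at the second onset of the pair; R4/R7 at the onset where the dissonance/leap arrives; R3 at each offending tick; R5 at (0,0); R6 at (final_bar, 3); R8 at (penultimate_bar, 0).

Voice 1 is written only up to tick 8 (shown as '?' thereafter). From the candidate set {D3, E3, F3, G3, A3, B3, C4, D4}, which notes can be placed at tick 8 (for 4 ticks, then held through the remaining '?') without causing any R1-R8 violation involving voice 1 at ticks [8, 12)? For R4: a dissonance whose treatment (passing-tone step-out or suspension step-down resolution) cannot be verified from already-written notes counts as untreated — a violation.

D3: violates R2,R7
E3: violates R4
F3: violates R2
G3: violates R4
A3: violates R2
B3: legal
C4: violates R4
D4: legal

{B3, D4}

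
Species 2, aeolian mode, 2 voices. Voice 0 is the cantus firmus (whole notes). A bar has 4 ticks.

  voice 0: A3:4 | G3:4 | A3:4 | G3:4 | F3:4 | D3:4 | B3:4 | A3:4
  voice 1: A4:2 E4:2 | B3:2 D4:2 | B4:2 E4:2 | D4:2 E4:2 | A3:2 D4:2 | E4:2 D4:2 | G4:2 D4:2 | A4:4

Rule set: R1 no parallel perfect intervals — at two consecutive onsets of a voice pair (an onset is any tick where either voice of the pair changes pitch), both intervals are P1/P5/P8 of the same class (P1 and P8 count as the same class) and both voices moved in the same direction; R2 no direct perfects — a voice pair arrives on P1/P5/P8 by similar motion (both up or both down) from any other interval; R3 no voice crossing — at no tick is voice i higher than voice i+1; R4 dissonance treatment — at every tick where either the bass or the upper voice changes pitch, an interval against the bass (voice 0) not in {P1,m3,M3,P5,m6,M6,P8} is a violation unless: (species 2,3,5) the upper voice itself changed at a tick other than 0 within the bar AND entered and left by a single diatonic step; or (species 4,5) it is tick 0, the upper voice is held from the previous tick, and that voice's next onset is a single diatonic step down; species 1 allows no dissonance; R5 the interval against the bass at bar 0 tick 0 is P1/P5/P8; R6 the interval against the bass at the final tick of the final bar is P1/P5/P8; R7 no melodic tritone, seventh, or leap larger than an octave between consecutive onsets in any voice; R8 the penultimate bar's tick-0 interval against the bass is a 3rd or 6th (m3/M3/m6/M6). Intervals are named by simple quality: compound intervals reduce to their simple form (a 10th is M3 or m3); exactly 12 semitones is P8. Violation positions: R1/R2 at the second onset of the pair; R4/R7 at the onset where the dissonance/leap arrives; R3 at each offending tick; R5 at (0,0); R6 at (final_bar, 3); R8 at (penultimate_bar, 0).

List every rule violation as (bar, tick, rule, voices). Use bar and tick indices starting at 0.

bar 0: v0=A3 v1=A4 downbeat P8
bar 1: v0=G3 v1=B3 downbeat M3
bar 2: v0=A3 v1=B4 downbeat M2
bar 3: v0=G3 v1=D4 downbeat P5
bar 4: v0=F3 v1=A3 downbeat M3
bar 5: v0=D3 v1=E4 downbeat M2
bar 6: v0=B3 v1=G4 downbeat m6
bar 7: v0=A3 v1=A4 downbeat P8
  -> R4 @ bar 2 tick 0 v(0, 1): A3/B4 M2 untreated
  -> R1 @ bar 3 tick 0 v(0, 1): A3/E4 P5 -> G3/D4 P5 similar
  -> R4 @ bar 5 tick 0 v(0, 1): D3/E4 M2 untreated

(2, 0, R4, (0, 1))
(3, 0, R1, (0, 1))
(5, 0, R4, (0, 1))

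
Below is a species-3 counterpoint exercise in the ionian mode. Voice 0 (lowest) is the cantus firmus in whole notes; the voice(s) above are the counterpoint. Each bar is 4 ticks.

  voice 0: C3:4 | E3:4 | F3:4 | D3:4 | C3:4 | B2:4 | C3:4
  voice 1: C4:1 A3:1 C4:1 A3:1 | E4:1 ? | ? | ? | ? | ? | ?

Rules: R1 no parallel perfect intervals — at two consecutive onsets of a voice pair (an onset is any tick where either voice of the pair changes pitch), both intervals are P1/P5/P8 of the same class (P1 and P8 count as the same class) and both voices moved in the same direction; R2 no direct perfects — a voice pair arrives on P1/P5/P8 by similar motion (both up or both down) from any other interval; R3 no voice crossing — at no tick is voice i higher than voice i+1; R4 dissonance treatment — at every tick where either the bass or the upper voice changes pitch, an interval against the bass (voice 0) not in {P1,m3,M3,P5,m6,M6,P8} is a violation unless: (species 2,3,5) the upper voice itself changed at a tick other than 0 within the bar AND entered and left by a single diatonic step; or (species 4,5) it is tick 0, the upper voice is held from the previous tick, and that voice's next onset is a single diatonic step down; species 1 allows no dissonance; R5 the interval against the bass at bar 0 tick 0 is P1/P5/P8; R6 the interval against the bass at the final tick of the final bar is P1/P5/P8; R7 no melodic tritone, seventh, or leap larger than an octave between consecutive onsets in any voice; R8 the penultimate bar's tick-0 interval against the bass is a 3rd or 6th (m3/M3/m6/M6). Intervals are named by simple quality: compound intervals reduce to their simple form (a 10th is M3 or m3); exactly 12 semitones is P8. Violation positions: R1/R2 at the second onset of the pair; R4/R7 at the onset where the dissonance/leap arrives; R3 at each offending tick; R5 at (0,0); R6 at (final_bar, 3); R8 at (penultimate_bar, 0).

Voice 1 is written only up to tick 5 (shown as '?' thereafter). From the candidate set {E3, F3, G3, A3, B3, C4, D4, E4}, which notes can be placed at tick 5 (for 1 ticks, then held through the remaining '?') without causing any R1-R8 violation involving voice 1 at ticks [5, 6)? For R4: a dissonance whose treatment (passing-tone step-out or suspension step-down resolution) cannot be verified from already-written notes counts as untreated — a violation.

E3: legal
F3: violates R4,R7
G3: legal
A3: violates R4
B3: legal
C4: legal
D4: violates R4
E4: legal

{B3, C4, E3, E4, G3}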